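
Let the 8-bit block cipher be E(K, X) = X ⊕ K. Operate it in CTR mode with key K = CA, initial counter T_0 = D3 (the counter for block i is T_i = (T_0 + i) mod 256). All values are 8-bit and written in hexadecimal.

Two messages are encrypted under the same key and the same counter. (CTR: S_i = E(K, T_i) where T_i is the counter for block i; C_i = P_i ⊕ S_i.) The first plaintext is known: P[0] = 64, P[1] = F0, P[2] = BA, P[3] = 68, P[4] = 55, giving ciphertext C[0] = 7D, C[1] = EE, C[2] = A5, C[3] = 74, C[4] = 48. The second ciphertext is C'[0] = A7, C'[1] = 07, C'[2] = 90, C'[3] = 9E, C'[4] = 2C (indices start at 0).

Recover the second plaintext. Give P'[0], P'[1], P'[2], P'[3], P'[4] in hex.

P'[0] = BE, P'[1] = 19, P'[2] = 8F, P'[3] = 82, P'[4] = 31

In CTR with a reused counter, both messages share the same keystream S_i, so C_i ⊕ C'_i = P_i ⊕ P'_i and thus P'_i = P_i ⊕ C_i ⊕ C'_i.
P'[0]: 64 ⊕ 7D ⊕ A7 = BE.
P'[1]: F0 ⊕ EE ⊕ 07 = 19.
P'[2]: BA ⊕ A5 ⊕ 90 = 8F.
P'[3]: 68 ⊕ 74 ⊕ 9E = 82.
P'[4]: 55 ⊕ 48 ⊕ 2C = 31.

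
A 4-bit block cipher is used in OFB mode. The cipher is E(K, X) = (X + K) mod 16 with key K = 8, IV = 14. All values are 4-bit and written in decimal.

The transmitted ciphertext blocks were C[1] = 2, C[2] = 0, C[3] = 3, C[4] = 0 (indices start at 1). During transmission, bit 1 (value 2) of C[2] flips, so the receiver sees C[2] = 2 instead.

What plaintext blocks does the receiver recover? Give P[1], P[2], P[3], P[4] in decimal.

OFB decryption: S_i = E(K, S_{i−1}) with S_{0} = IV; P_i = C_i ⊕ S_i.
Only C[2] changed, to 2. In OFB, a change in C_i flips the same bit in P_i only; the keystream is unaffected. Decrypting the received ciphertext:
P[1]: S = E(K, 14) = 6; 2 ⊕ 6 = 4.
P[2]: S = E(K, 6) = 14; 2 ⊕ 14 = 12.
P[3]: S = E(K, 14) = 6; 3 ⊕ 6 = 5.
P[4]: S = E(K, 6) = 14; 0 ⊕ 14 = 14.
Blocks that differ from the original plaintext: P[2].

P[1] = 4, P[2] = 12, P[3] = 5, P[4] = 14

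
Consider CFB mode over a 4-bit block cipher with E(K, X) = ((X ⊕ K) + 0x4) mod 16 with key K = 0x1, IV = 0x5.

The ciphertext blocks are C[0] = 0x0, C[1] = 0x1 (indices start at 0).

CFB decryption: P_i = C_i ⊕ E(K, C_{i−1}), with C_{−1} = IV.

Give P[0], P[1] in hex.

P[0] = 0x8, P[1] = 0x4

P[0]: E(K, 0x5) = 0x8; 0x0 ⊕ 0x8 = 0x8.
P[1]: E(K, 0x0) = 0x5; 0x1 ⊕ 0x5 = 0x4.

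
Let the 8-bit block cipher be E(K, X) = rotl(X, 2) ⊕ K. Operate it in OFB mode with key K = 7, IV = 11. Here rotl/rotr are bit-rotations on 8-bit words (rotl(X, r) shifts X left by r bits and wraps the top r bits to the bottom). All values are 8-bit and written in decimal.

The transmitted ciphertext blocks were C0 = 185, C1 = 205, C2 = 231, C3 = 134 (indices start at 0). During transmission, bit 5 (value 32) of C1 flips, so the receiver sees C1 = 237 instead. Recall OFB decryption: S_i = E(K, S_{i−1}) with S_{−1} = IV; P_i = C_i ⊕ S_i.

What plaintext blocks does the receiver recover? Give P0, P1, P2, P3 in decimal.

Only C1 changed, to 237. In OFB, a change in C_i flips the same bit in P_i only; the keystream is unaffected. Decrypting the received ciphertext:
P0: S = E(K, 11) = 43; 185 ⊕ 43 = 146.
P1: S = E(K, 43) = 171; 237 ⊕ 171 = 70.
P2: S = E(K, 171) = 169; 231 ⊕ 169 = 78.
P3: S = E(K, 169) = 161; 134 ⊕ 161 = 39.
Blocks that differ from the original plaintext: P1.

P0 = 146, P1 = 70, P2 = 78, P3 = 39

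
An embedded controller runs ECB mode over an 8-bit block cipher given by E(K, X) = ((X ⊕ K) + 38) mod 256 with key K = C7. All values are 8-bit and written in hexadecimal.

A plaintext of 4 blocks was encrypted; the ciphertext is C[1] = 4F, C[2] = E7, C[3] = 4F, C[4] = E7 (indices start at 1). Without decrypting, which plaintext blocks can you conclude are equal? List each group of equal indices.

P[1] = P[3]; P[2] = P[4]

ECB encrypts each block independently with the same key, so equal ciphertext blocks imply equal plaintext blocks.
C[1] = C[3] = 4F, so P[1] = P[3].
C[2] = C[4] = E7, so P[2] = P[4].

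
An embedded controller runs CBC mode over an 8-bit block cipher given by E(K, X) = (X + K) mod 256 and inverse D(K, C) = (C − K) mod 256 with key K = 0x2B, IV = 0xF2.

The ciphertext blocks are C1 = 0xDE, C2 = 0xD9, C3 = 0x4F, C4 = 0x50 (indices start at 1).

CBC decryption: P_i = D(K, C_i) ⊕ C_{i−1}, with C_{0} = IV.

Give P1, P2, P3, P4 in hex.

P1: D(K, 0xDE) = 0xB3; 0xB3 ⊕ 0xF2 = 0x41.
P2: D(K, 0xD9) = 0xAE; 0xAE ⊕ 0xDE = 0x70.
P3: D(K, 0x4F) = 0x24; 0x24 ⊕ 0xD9 = 0xFD.
P4: D(K, 0x50) = 0x25; 0x25 ⊕ 0x4F = 0x6A.

P1 = 0x41, P2 = 0x70, P3 = 0xFD, P4 = 0x6A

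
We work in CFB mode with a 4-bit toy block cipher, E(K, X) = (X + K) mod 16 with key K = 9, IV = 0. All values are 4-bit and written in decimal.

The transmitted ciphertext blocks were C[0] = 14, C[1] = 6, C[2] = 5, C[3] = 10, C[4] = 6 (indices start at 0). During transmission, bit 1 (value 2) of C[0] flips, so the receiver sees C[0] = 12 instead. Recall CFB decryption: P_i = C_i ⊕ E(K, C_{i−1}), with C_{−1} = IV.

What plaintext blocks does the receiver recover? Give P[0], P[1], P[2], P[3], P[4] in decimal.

Only C[0] changed, to 12. In CFB, a change in C_i flips the same bit in P_i and garbles P_{i+1}. Decrypting the received ciphertext:
P[0]: E(K, 0) = 9; 12 ⊕ 9 = 5.
P[1]: E(K, 12) = 5; 6 ⊕ 5 = 3.
P[2]: E(K, 6) = 15; 5 ⊕ 15 = 10.
P[3]: E(K, 5) = 14; 10 ⊕ 14 = 4.
P[4]: E(K, 10) = 3; 6 ⊕ 3 = 5.
Blocks that differ from the original plaintext: P[0], P[1].

P[0] = 5, P[1] = 3, P[2] = 10, P[3] = 4, P[4] = 5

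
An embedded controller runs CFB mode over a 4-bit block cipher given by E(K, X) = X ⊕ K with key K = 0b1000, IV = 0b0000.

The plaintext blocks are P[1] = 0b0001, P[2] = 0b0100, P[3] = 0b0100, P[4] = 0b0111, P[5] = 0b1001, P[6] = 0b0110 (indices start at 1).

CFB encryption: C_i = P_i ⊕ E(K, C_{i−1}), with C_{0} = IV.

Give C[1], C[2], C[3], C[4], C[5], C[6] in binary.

C[1]: E(K, 0b0000) = 0b1000; 0b0001 ⊕ 0b1000 = 0b1001.
C[2]: E(K, 0b1001) = 0b0001; 0b0100 ⊕ 0b0001 = 0b0101.
C[3]: E(K, 0b0101) = 0b1101; 0b0100 ⊕ 0b1101 = 0b1001.
C[4]: E(K, 0b1001) = 0b0001; 0b0111 ⊕ 0b0001 = 0b0110.
C[5]: E(K, 0b0110) = 0b1110; 0b1001 ⊕ 0b1110 = 0b0111.
C[6]: E(K, 0b0111) = 0b1111; 0b0110 ⊕ 0b1111 = 0b1001.

C[1] = 0b1001, C[2] = 0b0101, C[3] = 0b1001, C[4] = 0b0110, C[5] = 0b0111, C[6] = 0b1001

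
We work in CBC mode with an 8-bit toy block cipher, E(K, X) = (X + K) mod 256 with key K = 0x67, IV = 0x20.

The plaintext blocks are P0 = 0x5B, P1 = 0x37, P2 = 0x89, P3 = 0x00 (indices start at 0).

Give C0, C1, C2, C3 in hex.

CBC encryption: C_i = E(K, P_i ⊕ C_{i−1}), with C_{−1} = IV.
C0: P0 ⊕ 0x20 = 0x7B; E(K, 0x7B) = 0xE2.
C1: P1 ⊕ 0xE2 = 0xD5; E(K, 0xD5) = 0x3C.
C2: P2 ⊕ 0x3C = 0xB5; E(K, 0xB5) = 0x1C.
C3: P3 ⊕ 0x1C = 0x1C; E(K, 0x1C) = 0x83.

C0 = 0xE2, C1 = 0x3C, C2 = 0x1C, C3 = 0x83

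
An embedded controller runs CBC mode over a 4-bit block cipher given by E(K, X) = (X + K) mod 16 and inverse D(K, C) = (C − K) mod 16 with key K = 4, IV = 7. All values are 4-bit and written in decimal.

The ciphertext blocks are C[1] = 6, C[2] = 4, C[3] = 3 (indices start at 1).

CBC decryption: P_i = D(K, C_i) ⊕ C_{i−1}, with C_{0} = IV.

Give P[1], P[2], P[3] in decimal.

P[1]: D(K, 6) = 2; 2 ⊕ 7 = 5.
P[2]: D(K, 4) = 0; 0 ⊕ 6 = 6.
P[3]: D(K, 3) = 15; 15 ⊕ 4 = 11.

P[1] = 5, P[2] = 6, P[3] = 11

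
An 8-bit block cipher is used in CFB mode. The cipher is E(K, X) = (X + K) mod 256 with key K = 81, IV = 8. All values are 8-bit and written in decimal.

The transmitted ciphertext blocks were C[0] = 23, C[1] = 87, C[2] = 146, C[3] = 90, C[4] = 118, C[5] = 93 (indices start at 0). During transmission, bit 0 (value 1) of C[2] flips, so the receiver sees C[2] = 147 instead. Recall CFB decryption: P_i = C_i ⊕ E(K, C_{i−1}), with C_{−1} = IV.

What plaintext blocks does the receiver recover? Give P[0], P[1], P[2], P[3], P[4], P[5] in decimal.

P[0] = 78, P[1] = 63, P[2] = 59, P[3] = 190, P[4] = 221, P[5] = 154

Only C[2] changed, to 147. In CFB, a change in C_i flips the same bit in P_i and garbles P_{i+1}. Decrypting the received ciphertext:
P[0]: E(K, 8) = 89; 23 ⊕ 89 = 78.
P[1]: E(K, 23) = 104; 87 ⊕ 104 = 63.
P[2]: E(K, 87) = 168; 147 ⊕ 168 = 59.
P[3]: E(K, 147) = 228; 90 ⊕ 228 = 190.
P[4]: E(K, 90) = 171; 118 ⊕ 171 = 221.
P[5]: E(K, 118) = 199; 93 ⊕ 199 = 154.
Blocks that differ from the original plaintext: P[2], P[3].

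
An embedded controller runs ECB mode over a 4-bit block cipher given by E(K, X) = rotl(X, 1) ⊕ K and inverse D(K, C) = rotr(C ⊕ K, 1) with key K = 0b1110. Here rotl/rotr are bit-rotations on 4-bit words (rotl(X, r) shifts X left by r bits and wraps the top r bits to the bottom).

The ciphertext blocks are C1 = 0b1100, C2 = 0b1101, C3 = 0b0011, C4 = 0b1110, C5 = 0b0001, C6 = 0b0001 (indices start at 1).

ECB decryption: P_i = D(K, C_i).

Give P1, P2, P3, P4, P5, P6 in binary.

P1 = 0b0001, P2 = 0b1001, P3 = 0b1110, P4 = 0b0000, P5 = 0b1111, P6 = 0b1111

P1: D(K, 0b1100) = 0b0001.
P2: D(K, 0b1101) = 0b1001.
P3: D(K, 0b0011) = 0b1110.
P4: D(K, 0b1110) = 0b0000.
P5: D(K, 0b0001) = 0b1111.
P6: D(K, 0b0001) = 0b1111.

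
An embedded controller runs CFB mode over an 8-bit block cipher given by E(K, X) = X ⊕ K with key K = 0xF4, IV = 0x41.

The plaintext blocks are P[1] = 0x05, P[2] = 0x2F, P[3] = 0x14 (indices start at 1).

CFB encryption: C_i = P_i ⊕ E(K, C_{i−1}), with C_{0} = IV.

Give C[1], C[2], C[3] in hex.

C[1] = 0xB0, C[2] = 0x6B, C[3] = 0x8B

C[1]: E(K, 0x41) = 0xB5; 0x05 ⊕ 0xB5 = 0xB0.
C[2]: E(K, 0xB0) = 0x44; 0x2F ⊕ 0x44 = 0x6B.
C[3]: E(K, 0x6B) = 0x9F; 0x14 ⊕ 0x9F = 0x8B.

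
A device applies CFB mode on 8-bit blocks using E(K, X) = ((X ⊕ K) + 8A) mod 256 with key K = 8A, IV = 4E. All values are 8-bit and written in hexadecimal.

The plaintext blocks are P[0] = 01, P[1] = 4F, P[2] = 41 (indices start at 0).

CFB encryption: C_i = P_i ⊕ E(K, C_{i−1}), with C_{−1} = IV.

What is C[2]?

C[0]: E(K, 4E) = 4E; 01 ⊕ 4E = 4F.
C[1]: E(K, 4F) = 4F; 4F ⊕ 4F = 00.
C[2]: E(K, 00) = 14; 41 ⊕ 14 = 55.

C[2] = 55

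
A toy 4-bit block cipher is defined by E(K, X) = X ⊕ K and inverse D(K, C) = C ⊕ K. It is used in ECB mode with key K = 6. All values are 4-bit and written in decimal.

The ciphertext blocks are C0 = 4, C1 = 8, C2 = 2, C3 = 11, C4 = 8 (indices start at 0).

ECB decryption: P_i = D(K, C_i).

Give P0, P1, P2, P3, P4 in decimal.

P0 = 2, P1 = 14, P2 = 4, P3 = 13, P4 = 14

P0: D(K, 4) = 2.
P1: D(K, 8) = 14.
P2: D(K, 2) = 4.
P3: D(K, 11) = 13.
P4: D(K, 8) = 14.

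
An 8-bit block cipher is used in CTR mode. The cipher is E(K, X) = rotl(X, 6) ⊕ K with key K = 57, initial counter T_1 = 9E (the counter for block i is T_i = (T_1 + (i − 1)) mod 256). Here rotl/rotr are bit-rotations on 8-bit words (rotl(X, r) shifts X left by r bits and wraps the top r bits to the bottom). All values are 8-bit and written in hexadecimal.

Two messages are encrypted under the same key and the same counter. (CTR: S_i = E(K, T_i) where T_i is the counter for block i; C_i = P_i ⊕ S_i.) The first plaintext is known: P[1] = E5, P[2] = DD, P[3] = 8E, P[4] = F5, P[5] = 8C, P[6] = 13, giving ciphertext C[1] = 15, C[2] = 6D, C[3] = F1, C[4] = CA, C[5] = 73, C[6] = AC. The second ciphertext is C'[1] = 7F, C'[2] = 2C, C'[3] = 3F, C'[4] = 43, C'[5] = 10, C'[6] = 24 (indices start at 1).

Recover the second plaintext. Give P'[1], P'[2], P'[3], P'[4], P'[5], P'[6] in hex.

P'[1] = 8F, P'[2] = 9C, P'[3] = 40, P'[4] = 7C, P'[5] = EF, P'[6] = 9B

In CTR with a reused counter, both messages share the same keystream S_i, so C_i ⊕ C'_i = P_i ⊕ P'_i and thus P'_i = P_i ⊕ C_i ⊕ C'_i.
P'[1]: E5 ⊕ 15 ⊕ 7F = 8F.
P'[2]: DD ⊕ 6D ⊕ 2C = 9C.
P'[3]: 8E ⊕ F1 ⊕ 3F = 40.
P'[4]: F5 ⊕ CA ⊕ 43 = 7C.
P'[5]: 8C ⊕ 73 ⊕ 10 = EF.
P'[6]: 13 ⊕ AC ⊕ 24 = 9B.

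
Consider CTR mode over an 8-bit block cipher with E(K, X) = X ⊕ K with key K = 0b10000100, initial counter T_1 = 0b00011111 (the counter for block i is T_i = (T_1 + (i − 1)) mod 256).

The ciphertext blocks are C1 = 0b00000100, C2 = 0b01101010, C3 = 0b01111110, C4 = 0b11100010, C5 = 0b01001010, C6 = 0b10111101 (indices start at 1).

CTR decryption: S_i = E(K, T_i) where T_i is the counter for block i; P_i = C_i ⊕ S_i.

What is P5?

P5 = 0b11101101

P5: T = 0b00100011, S = E(K, T) = 0b10100111; 0b01001010 ⊕ 0b10100111 = 0b11101101.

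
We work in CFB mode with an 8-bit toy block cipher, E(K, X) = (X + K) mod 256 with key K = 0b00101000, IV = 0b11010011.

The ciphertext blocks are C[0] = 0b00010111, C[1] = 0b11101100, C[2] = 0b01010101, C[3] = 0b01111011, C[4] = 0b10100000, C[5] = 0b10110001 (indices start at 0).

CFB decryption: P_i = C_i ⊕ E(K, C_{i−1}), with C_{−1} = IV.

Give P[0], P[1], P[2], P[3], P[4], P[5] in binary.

P[0]: E(K, 0b11010011) = 0b11111011; 0b00010111 ⊕ 0b11111011 = 0b11101100.
P[1]: E(K, 0b00010111) = 0b00111111; 0b11101100 ⊕ 0b00111111 = 0b11010011.
P[2]: E(K, 0b11101100) = 0b00010100; 0b01010101 ⊕ 0b00010100 = 0b01000001.
P[3]: E(K, 0b01010101) = 0b01111101; 0b01111011 ⊕ 0b01111101 = 0b00000110.
P[4]: E(K, 0b01111011) = 0b10100011; 0b10100000 ⊕ 0b10100011 = 0b00000011.
P[5]: E(K, 0b10100000) = 0b11001000; 0b10110001 ⊕ 0b11001000 = 0b01111001.

P[0] = 0b11101100, P[1] = 0b11010011, P[2] = 0b01000001, P[3] = 0b00000110, P[4] = 0b00000011, P[5] = 0b01111001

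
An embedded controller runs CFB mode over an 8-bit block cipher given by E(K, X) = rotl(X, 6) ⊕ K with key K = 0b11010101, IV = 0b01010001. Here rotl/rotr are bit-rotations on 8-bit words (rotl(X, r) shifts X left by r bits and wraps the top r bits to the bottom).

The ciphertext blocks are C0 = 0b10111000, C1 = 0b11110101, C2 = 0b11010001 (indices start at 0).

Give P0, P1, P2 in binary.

CFB decryption: P_i = C_i ⊕ E(K, C_{i−1}), with C_{−1} = IV.
P0: E(K, 0b01010001) = 0b10000001; 0b10111000 ⊕ 0b10000001 = 0b00111001.
P1: E(K, 0b10111000) = 0b11111011; 0b11110101 ⊕ 0b11111011 = 0b00001110.
P2: E(K, 0b11110101) = 0b10101000; 0b11010001 ⊕ 0b10101000 = 0b01111001.

P0 = 0b00111001, P1 = 0b00001110, P2 = 0b01111001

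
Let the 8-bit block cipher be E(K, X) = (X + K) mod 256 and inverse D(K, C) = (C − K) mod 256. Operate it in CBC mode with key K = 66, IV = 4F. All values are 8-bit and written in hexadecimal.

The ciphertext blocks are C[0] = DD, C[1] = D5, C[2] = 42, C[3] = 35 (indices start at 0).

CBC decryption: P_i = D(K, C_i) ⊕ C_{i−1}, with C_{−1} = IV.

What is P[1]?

P[1]: D(K, D5) = 6F; 6F ⊕ DD = B2.

P[1] = B2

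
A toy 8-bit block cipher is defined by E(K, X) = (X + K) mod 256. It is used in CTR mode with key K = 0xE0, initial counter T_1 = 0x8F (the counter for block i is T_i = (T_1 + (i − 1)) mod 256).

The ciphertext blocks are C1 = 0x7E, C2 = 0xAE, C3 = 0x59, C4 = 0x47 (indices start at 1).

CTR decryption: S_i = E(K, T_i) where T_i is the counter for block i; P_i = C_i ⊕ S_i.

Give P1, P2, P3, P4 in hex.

P1: T = 0x8F, S = E(K, T) = 0x6F; 0x7E ⊕ 0x6F = 0x11.
P2: T = 0x90, S = E(K, T) = 0x70; 0xAE ⊕ 0x70 = 0xDE.
P3: T = 0x91, S = E(K, T) = 0x71; 0x59 ⊕ 0x71 = 0x28.
P4: T = 0x92, S = E(K, T) = 0x72; 0x47 ⊕ 0x72 = 0x35.

P1 = 0x11, P2 = 0xDE, P3 = 0x28, P4 = 0x35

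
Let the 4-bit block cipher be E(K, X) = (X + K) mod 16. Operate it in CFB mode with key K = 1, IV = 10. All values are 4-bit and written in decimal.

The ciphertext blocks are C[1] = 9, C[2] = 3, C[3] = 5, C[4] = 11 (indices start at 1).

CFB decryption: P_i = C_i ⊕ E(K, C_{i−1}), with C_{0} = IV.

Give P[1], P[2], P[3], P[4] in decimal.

P[1]: E(K, 10) = 11; 9 ⊕ 11 = 2.
P[2]: E(K, 9) = 10; 3 ⊕ 10 = 9.
P[3]: E(K, 3) = 4; 5 ⊕ 4 = 1.
P[4]: E(K, 5) = 6; 11 ⊕ 6 = 13.

P[1] = 2, P[2] = 9, P[3] = 1, P[4] = 13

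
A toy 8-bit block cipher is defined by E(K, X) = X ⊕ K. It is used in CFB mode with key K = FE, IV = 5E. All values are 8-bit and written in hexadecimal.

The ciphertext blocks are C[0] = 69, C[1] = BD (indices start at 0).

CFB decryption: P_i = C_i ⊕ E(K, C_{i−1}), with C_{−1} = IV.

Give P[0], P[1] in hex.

P[0] = C9, P[1] = 2A

P[0]: E(K, 5E) = A0; 69 ⊕ A0 = C9.
P[1]: E(K, 69) = 97; BD ⊕ 97 = 2A.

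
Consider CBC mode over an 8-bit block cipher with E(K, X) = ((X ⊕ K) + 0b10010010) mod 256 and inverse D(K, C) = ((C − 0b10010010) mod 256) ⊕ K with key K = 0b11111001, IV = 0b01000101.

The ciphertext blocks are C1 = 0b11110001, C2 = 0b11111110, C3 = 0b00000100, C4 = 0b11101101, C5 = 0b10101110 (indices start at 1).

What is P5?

CBC decryption: P_i = D(K, C_i) ⊕ C_{i−1}, with C_{0} = IV.
P5: D(K, 0b10101110) = 0b11100101; 0b11100101 ⊕ 0b11101101 = 0b00001000.

P5 = 0b00001000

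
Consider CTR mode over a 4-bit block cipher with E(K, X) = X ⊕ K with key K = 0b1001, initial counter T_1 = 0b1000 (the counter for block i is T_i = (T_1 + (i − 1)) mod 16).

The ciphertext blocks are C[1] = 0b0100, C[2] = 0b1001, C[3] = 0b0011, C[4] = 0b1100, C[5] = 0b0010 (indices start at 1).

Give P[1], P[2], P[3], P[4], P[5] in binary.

P[1] = 0b0101, P[2] = 0b1001, P[3] = 0b0000, P[4] = 0b1110, P[5] = 0b0111

CTR decryption: S_i = E(K, T_i) where T_i is the counter for block i; P_i = C_i ⊕ S_i.
P[1]: T = 0b1000, S = E(K, T) = 0b0001; 0b0100 ⊕ 0b0001 = 0b0101.
P[2]: T = 0b1001, S = E(K, T) = 0b0000; 0b1001 ⊕ 0b0000 = 0b1001.
P[3]: T = 0b1010, S = E(K, T) = 0b0011; 0b0011 ⊕ 0b0011 = 0b0000.
P[4]: T = 0b1011, S = E(K, T) = 0b0010; 0b1100 ⊕ 0b0010 = 0b1110.
P[5]: T = 0b1100, S = E(K, T) = 0b0101; 0b0010 ⊕ 0b0101 = 0b0111.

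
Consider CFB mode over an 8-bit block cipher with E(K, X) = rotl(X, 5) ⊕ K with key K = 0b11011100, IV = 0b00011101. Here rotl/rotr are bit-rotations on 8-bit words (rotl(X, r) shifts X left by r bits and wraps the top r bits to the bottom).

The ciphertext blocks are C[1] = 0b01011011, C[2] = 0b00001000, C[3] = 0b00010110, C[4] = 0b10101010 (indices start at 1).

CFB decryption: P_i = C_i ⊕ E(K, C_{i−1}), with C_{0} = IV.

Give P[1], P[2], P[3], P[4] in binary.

P[1]: E(K, 0b00011101) = 0b01111111; 0b01011011 ⊕ 0b01111111 = 0b00100100.
P[2]: E(K, 0b01011011) = 0b10110111; 0b00001000 ⊕ 0b10110111 = 0b10111111.
P[3]: E(K, 0b00001000) = 0b11011101; 0b00010110 ⊕ 0b11011101 = 0b11001011.
P[4]: E(K, 0b00010110) = 0b00011110; 0b10101010 ⊕ 0b00011110 = 0b10110100.

P[1] = 0b00100100, P[2] = 0b10111111, P[3] = 0b11001011, P[4] = 0b10110100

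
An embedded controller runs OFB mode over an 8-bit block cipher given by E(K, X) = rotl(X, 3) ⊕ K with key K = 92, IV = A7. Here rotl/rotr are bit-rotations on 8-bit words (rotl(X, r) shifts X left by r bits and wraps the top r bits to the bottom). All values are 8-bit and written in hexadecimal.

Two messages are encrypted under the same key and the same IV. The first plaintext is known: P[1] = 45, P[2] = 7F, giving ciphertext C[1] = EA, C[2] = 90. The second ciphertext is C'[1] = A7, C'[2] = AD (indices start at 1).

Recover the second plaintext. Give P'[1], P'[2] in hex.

In OFB with a reused IV, both messages share the same keystream S_i, so C_i ⊕ C'_i = P_i ⊕ P'_i and thus P'_i = P_i ⊕ C_i ⊕ C'_i.
P'[1]: 45 ⊕ EA ⊕ A7 = 08.
P'[2]: 7F ⊕ 90 ⊕ AD = 42.

P'[1] = 08, P'[2] = 42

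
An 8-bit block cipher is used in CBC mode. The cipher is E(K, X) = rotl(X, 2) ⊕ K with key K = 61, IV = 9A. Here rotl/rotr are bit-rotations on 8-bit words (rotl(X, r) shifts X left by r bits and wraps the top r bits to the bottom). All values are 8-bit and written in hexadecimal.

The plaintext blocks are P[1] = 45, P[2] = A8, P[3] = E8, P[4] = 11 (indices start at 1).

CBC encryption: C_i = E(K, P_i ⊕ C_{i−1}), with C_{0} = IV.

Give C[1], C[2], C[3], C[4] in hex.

C[1]: P[1] ⊕ 9A = DF; E(K, DF) = 1E.
C[2]: P[2] ⊕ 1E = B6; E(K, B6) = BB.
C[3]: P[3] ⊕ BB = 53; E(K, 53) = 2C.
C[4]: P[4] ⊕ 2C = 3D; E(K, 3D) = 95.

C[1] = 1E, C[2] = BB, C[3] = 2C, C[4] = 95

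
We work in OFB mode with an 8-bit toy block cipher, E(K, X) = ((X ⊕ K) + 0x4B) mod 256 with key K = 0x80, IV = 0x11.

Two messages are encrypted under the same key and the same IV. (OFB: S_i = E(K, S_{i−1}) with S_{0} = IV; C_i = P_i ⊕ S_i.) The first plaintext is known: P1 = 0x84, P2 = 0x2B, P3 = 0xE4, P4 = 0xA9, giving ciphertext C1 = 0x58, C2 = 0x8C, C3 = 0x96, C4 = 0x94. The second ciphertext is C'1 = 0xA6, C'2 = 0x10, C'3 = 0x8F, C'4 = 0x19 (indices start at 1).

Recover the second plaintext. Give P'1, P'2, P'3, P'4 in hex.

P'1 = 0x7A, P'2 = 0xB7, P'3 = 0xFD, P'4 = 0x24

In OFB with a reused IV, both messages share the same keystream S_i, so C_i ⊕ C'_i = P_i ⊕ P'_i and thus P'_i = P_i ⊕ C_i ⊕ C'_i.
P'1: 0x84 ⊕ 0x58 ⊕ 0xA6 = 0x7A.
P'2: 0x2B ⊕ 0x8C ⊕ 0x10 = 0xB7.
P'3: 0xE4 ⊕ 0x96 ⊕ 0x8F = 0xFD.
P'4: 0xA9 ⊕ 0x94 ⊕ 0x19 = 0x24.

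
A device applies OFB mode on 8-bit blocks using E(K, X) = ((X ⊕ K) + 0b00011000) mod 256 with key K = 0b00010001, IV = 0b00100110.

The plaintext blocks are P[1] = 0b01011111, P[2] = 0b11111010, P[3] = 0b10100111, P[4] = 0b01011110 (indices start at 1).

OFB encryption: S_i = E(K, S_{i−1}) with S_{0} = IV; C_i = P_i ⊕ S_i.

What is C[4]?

C[1]: S = E(K, 0b00100110) = 0b01001111; 0b01011111 ⊕ 0b01001111 = 0b00010000.
C[2]: S = E(K, 0b01001111) = 0b01110110; 0b11111010 ⊕ 0b01110110 = 0b10001100.
C[3]: S = E(K, 0b01110110) = 0b01111111; 0b10100111 ⊕ 0b01111111 = 0b11011000.
C[4]: S = E(K, 0b01111111) = 0b10000110; 0b01011110 ⊕ 0b10000110 = 0b11011000.

C[4] = 0b11011000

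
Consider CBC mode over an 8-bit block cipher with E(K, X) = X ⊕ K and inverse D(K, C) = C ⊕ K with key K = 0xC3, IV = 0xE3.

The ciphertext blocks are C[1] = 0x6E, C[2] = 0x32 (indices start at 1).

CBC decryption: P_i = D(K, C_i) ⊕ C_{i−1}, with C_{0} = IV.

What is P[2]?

P[2]: D(K, 0x32) = 0xF1; 0xF1 ⊕ 0x6E = 0x9F.

P[2] = 0x9F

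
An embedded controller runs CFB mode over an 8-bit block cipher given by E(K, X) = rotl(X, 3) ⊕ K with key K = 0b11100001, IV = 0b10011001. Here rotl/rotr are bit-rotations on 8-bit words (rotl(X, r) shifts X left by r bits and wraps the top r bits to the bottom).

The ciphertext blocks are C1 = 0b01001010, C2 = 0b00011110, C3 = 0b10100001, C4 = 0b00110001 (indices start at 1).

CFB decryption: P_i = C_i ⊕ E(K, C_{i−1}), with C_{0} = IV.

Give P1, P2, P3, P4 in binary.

P1: E(K, 0b10011001) = 0b00101101; 0b01001010 ⊕ 0b00101101 = 0b01100111.
P2: E(K, 0b01001010) = 0b10110011; 0b00011110 ⊕ 0b10110011 = 0b10101101.
P3: E(K, 0b00011110) = 0b00010001; 0b10100001 ⊕ 0b00010001 = 0b10110000.
P4: E(K, 0b10100001) = 0b11101100; 0b00110001 ⊕ 0b11101100 = 0b11011101.

P1 = 0b01100111, P2 = 0b10101101, P3 = 0b10110000, P4 = 0b11011101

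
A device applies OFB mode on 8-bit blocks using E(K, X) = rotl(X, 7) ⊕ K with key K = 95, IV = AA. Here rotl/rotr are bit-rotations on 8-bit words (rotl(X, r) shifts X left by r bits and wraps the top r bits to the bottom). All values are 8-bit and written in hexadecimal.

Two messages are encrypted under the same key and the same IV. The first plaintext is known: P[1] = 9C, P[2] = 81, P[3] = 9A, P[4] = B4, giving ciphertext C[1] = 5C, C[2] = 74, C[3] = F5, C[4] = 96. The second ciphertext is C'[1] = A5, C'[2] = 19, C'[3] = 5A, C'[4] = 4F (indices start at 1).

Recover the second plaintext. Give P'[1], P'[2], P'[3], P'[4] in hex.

P'[1] = 65, P'[2] = EC, P'[3] = 35, P'[4] = 6D

In OFB with a reused IV, both messages share the same keystream S_i, so C_i ⊕ C'_i = P_i ⊕ P'_i and thus P'_i = P_i ⊕ C_i ⊕ C'_i.
P'[1]: 9C ⊕ 5C ⊕ A5 = 65.
P'[2]: 81 ⊕ 74 ⊕ 19 = EC.
P'[3]: 9A ⊕ F5 ⊕ 5A = 35.
P'[4]: B4 ⊕ 96 ⊕ 4F = 6D.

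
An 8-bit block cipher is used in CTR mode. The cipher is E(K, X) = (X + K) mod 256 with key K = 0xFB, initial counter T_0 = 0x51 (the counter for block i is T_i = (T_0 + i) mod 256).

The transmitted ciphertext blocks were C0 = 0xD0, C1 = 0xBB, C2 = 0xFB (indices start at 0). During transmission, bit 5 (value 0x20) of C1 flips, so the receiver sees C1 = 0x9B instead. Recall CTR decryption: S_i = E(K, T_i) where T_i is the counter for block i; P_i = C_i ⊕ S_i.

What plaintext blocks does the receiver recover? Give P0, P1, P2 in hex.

Only C1 changed, to 0x9B. In CTR, a change in C_i flips the same bit in P_i only; the keystream is unaffected. Decrypting the received ciphertext:
P0: T = 0x51, S = E(K, T) = 0x4C; 0xD0 ⊕ 0x4C = 0x9C.
P1: T = 0x52, S = E(K, T) = 0x4D; 0x9B ⊕ 0x4D = 0xD6.
P2: T = 0x53, S = E(K, T) = 0x4E; 0xFB ⊕ 0x4E = 0xB5.
Blocks that differ from the original plaintext: P1.

P0 = 0x9C, P1 = 0xD6, P2 = 0xB5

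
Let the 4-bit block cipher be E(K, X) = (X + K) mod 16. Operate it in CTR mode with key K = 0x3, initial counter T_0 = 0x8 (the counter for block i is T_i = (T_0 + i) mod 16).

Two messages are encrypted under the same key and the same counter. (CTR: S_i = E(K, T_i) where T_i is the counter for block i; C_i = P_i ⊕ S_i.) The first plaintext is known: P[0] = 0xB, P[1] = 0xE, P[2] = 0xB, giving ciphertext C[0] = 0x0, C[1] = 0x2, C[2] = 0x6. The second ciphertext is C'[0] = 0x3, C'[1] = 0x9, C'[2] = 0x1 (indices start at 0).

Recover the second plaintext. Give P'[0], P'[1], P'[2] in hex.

P'[0] = 0x8, P'[1] = 0x5, P'[2] = 0xC

In CTR with a reused counter, both messages share the same keystream S_i, so C_i ⊕ C'_i = P_i ⊕ P'_i and thus P'_i = P_i ⊕ C_i ⊕ C'_i.
P'[0]: 0xB ⊕ 0x0 ⊕ 0x3 = 0x8.
P'[1]: 0xE ⊕ 0x2 ⊕ 0x9 = 0x5.
P'[2]: 0xB ⊕ 0x6 ⊕ 0x1 = 0xC.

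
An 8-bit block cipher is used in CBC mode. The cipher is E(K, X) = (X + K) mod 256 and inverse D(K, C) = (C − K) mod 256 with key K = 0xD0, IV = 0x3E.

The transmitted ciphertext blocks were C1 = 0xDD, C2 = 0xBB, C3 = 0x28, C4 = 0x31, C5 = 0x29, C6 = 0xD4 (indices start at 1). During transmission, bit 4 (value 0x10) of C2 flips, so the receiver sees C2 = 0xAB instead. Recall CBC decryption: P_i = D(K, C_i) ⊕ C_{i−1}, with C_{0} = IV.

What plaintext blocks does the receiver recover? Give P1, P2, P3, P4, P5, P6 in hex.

Only C2 changed, to 0xAB. In CBC, a change in C_i garbles P_i and flips the same bit in P_{i+1}. Decrypting the received ciphertext:
P1: D(K, 0xDD) = 0x0D; 0x0D ⊕ 0x3E = 0x33.
P2: D(K, 0xAB) = 0xDB; 0xDB ⊕ 0xDD = 0x06.
P3: D(K, 0x28) = 0x58; 0x58 ⊕ 0xAB = 0xF3.
P4: D(K, 0x31) = 0x61; 0x61 ⊕ 0x28 = 0x49.
P5: D(K, 0x29) = 0x59; 0x59 ⊕ 0x31 = 0x68.
P6: D(K, 0xD4) = 0x04; 0x04 ⊕ 0x29 = 0x2D.
Blocks that differ from the original plaintext: P2, P3.

P1 = 0x33, P2 = 0x06, P3 = 0xF3, P4 = 0x49, P5 = 0x68, P6 = 0x2D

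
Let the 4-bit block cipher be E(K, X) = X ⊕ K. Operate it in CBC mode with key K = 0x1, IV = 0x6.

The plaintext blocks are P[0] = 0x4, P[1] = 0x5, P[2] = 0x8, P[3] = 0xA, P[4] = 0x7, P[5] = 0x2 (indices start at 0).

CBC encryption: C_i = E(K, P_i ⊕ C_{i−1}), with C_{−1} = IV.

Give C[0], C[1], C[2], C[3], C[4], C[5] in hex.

C[0]: P[0] ⊕ 0x6 = 0x2; E(K, 0x2) = 0x3.
C[1]: P[1] ⊕ 0x3 = 0x6; E(K, 0x6) = 0x7.
C[2]: P[2] ⊕ 0x7 = 0xF; E(K, 0xF) = 0xE.
C[3]: P[3] ⊕ 0xE = 0x4; E(K, 0x4) = 0x5.
C[4]: P[4] ⊕ 0x5 = 0x2; E(K, 0x2) = 0x3.
C[5]: P[5] ⊕ 0x3 = 0x1; E(K, 0x1) = 0x0.

C[0] = 0x3, C[1] = 0x7, C[2] = 0xE, C[3] = 0x5, C[4] = 0x3, C[5] = 0x0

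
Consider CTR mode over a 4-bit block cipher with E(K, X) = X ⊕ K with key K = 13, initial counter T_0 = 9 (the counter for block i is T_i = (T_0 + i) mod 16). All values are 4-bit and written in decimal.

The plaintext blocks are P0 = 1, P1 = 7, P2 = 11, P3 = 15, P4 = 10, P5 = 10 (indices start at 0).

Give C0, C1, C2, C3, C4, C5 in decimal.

C0 = 5, C1 = 0, C2 = 13, C3 = 14, C4 = 10, C5 = 9

CTR encryption: S_i = E(K, T_i) where T_i is the counter for block i; C_i = P_i ⊕ S_i.
C0: T = 9, S = E(K, T) = 4; 1 ⊕ 4 = 5.
C1: T = 10, S = E(K, T) = 7; 7 ⊕ 7 = 0.
C2: T = 11, S = E(K, T) = 6; 11 ⊕ 6 = 13.
C3: T = 12, S = E(K, T) = 1; 15 ⊕ 1 = 14.
C4: T = 13, S = E(K, T) = 0; 10 ⊕ 0 = 10.
C5: T = 14, S = E(K, T) = 3; 10 ⊕ 3 = 9.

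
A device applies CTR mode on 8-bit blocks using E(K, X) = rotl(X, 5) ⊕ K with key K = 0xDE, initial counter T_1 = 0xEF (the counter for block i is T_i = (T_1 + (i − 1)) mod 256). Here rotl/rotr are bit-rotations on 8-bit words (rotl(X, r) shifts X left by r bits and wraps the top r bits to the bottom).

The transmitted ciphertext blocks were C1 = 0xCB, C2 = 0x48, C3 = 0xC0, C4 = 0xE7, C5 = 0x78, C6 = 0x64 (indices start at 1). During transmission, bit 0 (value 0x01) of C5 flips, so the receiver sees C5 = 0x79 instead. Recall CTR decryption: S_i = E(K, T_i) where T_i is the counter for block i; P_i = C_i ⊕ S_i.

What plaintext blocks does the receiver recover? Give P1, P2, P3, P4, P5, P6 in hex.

Only C5 changed, to 0x79. In CTR, a change in C_i flips the same bit in P_i only; the keystream is unaffected. Decrypting the received ciphertext:
P1: T = 0xEF, S = E(K, T) = 0x23; 0xCB ⊕ 0x23 = 0xE8.
P2: T = 0xF0, S = E(K, T) = 0xC0; 0x48 ⊕ 0xC0 = 0x88.
P3: T = 0xF1, S = E(K, T) = 0xE0; 0xC0 ⊕ 0xE0 = 0x20.
P4: T = 0xF2, S = E(K, T) = 0x80; 0xE7 ⊕ 0x80 = 0x67.
P5: T = 0xF3, S = E(K, T) = 0xA0; 0x79 ⊕ 0xA0 = 0xD9.
P6: T = 0xF4, S = E(K, T) = 0x40; 0x64 ⊕ 0x40 = 0x24.
Blocks that differ from the original plaintext: P5.

P1 = 0xE8, P2 = 0x88, P3 = 0x20, P4 = 0x67, P5 = 0xD9, P6 = 0x24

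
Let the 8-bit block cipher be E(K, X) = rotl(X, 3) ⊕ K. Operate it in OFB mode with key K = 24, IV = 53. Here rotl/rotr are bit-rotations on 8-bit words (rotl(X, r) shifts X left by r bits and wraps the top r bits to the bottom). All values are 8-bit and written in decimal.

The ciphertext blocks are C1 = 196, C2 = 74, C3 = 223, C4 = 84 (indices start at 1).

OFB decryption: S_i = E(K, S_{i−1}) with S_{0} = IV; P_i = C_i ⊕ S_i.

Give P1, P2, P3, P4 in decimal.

P1 = 117, P2 = 223, P3 = 107, P4 = 233

P1: S = E(K, 53) = 177; 196 ⊕ 177 = 117.
P2: S = E(K, 177) = 149; 74 ⊕ 149 = 223.
P3: S = E(K, 149) = 180; 223 ⊕ 180 = 107.
P4: S = E(K, 180) = 189; 84 ⊕ 189 = 233.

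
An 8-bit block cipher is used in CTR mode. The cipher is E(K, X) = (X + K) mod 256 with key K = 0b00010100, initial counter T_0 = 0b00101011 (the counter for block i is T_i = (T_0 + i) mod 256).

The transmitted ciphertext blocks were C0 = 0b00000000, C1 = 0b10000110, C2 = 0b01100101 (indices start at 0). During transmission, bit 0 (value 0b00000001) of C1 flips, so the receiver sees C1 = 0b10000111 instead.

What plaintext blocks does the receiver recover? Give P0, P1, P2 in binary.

P0 = 0b00111111, P1 = 0b11000111, P2 = 0b00100100

CTR decryption: S_i = E(K, T_i) where T_i is the counter for block i; P_i = C_i ⊕ S_i.
Only C1 changed, to 0b10000111. In CTR, a change in C_i flips the same bit in P_i only; the keystream is unaffected. Decrypting the received ciphertext:
P0: T = 0b00101011, S = E(K, T) = 0b00111111; 0b00000000 ⊕ 0b00111111 = 0b00111111.
P1: T = 0b00101100, S = E(K, T) = 0b01000000; 0b10000111 ⊕ 0b01000000 = 0b11000111.
P2: T = 0b00101101, S = E(K, T) = 0b01000001; 0b01100101 ⊕ 0b01000001 = 0b00100100.
Blocks that differ from the original plaintext: P1.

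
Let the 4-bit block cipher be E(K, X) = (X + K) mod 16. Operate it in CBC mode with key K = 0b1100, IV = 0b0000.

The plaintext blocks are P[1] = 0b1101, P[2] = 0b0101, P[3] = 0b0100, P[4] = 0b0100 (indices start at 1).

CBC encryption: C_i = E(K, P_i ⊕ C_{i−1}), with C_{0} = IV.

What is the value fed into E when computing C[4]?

C[1]: P[1] ⊕ 0b0000 = 0b1101; E(K, 0b1101) = 0b1001.
C[2]: P[2] ⊕ 0b1001 = 0b1100; E(K, 0b1100) = 0b1000.
C[3]: P[3] ⊕ 0b1000 = 0b1100; E(K, 0b1100) = 0b1000.
C[4]: P[4] ⊕ 0b1000 = 0b1100; E(K, 0b1100) = 0b1000.
So the input to E for block [4] is 0b1100.

0b1100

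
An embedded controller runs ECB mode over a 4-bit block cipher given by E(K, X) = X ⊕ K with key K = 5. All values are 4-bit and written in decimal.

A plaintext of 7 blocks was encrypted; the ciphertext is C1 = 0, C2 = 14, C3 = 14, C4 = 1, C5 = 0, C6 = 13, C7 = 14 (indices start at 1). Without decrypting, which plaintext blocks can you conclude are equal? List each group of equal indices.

P1 = P5; P2 = P3 = P7

ECB encrypts each block independently with the same key, so equal ciphertext blocks imply equal plaintext blocks.
C1 = C5 = 0, so P1 = P5.
C2 = C3 = C7 = 14, so P2 = P3 = P7.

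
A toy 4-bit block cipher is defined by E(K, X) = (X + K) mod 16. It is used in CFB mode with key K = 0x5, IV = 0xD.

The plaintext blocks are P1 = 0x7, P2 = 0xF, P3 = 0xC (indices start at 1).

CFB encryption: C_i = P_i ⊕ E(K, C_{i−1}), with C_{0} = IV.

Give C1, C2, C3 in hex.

C1: E(K, 0xD) = 0x2; 0x7 ⊕ 0x2 = 0x5.
C2: E(K, 0x5) = 0xA; 0xF ⊕ 0xA = 0x5.
C3: E(K, 0x5) = 0xA; 0xC ⊕ 0xA = 0x6.

C1 = 0x5, C2 = 0x5, C3 = 0x6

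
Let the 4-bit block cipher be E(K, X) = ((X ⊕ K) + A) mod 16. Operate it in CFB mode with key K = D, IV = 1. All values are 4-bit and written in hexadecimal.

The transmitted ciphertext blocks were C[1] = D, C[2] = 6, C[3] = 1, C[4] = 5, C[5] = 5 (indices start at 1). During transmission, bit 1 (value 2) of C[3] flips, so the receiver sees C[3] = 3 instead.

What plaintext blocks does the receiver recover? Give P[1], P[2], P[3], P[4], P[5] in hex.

CFB decryption: P_i = C_i ⊕ E(K, C_{i−1}), with C_{0} = IV.
Only C[3] changed, to 3. In CFB, a change in C_i flips the same bit in P_i and garbles P_{i+1}. Decrypting the received ciphertext:
P[1]: E(K, 1) = 6; D ⊕ 6 = B.
P[2]: E(K, D) = A; 6 ⊕ A = C.
P[3]: E(K, 6) = 5; 3 ⊕ 5 = 6.
P[4]: E(K, 3) = 8; 5 ⊕ 8 = D.
P[5]: E(K, 5) = 2; 5 ⊕ 2 = 7.
Blocks that differ from the original plaintext: P[3], P[4].

P[1] = B, P[2] = C, P[3] = 6, P[4] = D, P[5] = 7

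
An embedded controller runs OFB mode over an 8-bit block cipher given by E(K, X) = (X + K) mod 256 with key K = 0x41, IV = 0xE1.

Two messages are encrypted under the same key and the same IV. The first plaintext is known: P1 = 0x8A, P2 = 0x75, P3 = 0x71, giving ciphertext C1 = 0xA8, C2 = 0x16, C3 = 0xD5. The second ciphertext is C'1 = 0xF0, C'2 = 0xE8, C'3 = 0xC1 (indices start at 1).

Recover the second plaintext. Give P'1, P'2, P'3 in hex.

In OFB with a reused IV, both messages share the same keystream S_i, so C_i ⊕ C'_i = P_i ⊕ P'_i and thus P'_i = P_i ⊕ C_i ⊕ C'_i.
P'1: 0x8A ⊕ 0xA8 ⊕ 0xF0 = 0xD2.
P'2: 0x75 ⊕ 0x16 ⊕ 0xE8 = 0x8B.
P'3: 0x71 ⊕ 0xD5 ⊕ 0xC1 = 0x65.

P'1 = 0xD2, P'2 = 0x8B, P'3 = 0x65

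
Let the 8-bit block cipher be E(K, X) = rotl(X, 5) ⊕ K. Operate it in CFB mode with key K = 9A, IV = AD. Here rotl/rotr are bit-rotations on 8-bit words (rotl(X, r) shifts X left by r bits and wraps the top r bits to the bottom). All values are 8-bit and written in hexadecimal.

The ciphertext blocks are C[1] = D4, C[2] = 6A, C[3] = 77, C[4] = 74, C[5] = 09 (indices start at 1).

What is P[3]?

CFB decryption: P_i = C_i ⊕ E(K, C_{i−1}), with C_{0} = IV.
P[3]: E(K, 6A) = D7; 77 ⊕ D7 = A0.

P[3] = A0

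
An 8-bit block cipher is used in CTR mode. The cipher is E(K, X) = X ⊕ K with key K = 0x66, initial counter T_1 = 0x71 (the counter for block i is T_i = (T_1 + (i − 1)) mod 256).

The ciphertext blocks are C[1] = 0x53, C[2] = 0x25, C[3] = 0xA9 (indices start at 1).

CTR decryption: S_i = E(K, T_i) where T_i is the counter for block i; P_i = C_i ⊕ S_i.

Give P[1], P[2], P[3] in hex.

P[1] = 0x44, P[2] = 0x31, P[3] = 0xBC

P[1]: T = 0x71, S = E(K, T) = 0x17; 0x53 ⊕ 0x17 = 0x44.
P[2]: T = 0x72, S = E(K, T) = 0x14; 0x25 ⊕ 0x14 = 0x31.
P[3]: T = 0x73, S = E(K, T) = 0x15; 0xA9 ⊕ 0x15 = 0xBC.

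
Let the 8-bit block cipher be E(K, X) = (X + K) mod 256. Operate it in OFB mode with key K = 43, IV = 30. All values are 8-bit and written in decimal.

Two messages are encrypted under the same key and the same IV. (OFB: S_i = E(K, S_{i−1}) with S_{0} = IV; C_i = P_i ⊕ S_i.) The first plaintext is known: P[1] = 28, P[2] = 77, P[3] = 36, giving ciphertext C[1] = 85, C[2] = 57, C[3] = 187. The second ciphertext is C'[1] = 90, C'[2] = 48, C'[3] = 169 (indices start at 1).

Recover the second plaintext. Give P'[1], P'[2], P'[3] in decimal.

P'[1] = 19, P'[2] = 68, P'[3] = 54

In OFB with a reused IV, both messages share the same keystream S_i, so C_i ⊕ C'_i = P_i ⊕ P'_i and thus P'_i = P_i ⊕ C_i ⊕ C'_i.
P'[1]: 28 ⊕ 85 ⊕ 90 = 19.
P'[2]: 77 ⊕ 57 ⊕ 48 = 68.
P'[3]: 36 ⊕ 187 ⊕ 169 = 54.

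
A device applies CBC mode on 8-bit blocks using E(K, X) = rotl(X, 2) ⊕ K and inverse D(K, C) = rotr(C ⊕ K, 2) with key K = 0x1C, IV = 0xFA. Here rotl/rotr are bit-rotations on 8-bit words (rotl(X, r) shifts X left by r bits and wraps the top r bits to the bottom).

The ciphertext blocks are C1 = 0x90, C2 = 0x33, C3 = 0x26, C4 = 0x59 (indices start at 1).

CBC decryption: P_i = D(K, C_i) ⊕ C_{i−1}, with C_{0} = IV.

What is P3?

P3 = 0xBD

P3: D(K, 0x26) = 0x8E; 0x8E ⊕ 0x33 = 0xBD.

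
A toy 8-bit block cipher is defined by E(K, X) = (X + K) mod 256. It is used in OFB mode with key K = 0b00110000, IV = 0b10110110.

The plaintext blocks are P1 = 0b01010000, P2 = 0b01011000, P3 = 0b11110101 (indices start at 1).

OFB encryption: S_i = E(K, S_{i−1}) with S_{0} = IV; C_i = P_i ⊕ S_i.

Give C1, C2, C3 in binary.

C1: S = E(K, 0b10110110) = 0b11100110; 0b01010000 ⊕ 0b11100110 = 0b10110110.
C2: S = E(K, 0b11100110) = 0b00010110; 0b01011000 ⊕ 0b00010110 = 0b01001110.
C3: S = E(K, 0b00010110) = 0b01000110; 0b11110101 ⊕ 0b01000110 = 0b10110011.

C1 = 0b10110110, C2 = 0b01001110, C3 = 0b10110011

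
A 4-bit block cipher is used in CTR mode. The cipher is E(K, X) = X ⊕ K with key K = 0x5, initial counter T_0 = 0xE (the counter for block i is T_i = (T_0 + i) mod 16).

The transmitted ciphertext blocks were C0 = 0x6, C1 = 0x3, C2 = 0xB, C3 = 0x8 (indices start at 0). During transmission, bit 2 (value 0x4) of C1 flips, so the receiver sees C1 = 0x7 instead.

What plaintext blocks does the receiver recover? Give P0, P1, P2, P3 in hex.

P0 = 0xD, P1 = 0xD, P2 = 0xE, P3 = 0xC

CTR decryption: S_i = E(K, T_i) where T_i is the counter for block i; P_i = C_i ⊕ S_i.
Only C1 changed, to 0x7. In CTR, a change in C_i flips the same bit in P_i only; the keystream is unaffected. Decrypting the received ciphertext:
P0: T = 0xE, S = E(K, T) = 0xB; 0x6 ⊕ 0xB = 0xD.
P1: T = 0xF, S = E(K, T) = 0xA; 0x7 ⊕ 0xA = 0xD.
P2: T = 0x0, S = E(K, T) = 0x5; 0xB ⊕ 0x5 = 0xE.
P3: T = 0x1, S = E(K, T) = 0x4; 0x8 ⊕ 0x4 = 0xC.
Blocks that differ from the original plaintext: P1.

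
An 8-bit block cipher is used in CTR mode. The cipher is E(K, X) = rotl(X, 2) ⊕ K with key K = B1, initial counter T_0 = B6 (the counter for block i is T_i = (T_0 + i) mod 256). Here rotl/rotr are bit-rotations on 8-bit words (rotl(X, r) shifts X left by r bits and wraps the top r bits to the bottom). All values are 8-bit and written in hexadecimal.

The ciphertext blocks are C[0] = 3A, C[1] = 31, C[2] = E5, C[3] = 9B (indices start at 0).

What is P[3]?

CTR decryption: S_i = E(K, T_i) where T_i is the counter for block i; P_i = C_i ⊕ S_i.
P[3]: T = B9, S = E(K, T) = 57; 9B ⊕ 57 = CC.

P[3] = CC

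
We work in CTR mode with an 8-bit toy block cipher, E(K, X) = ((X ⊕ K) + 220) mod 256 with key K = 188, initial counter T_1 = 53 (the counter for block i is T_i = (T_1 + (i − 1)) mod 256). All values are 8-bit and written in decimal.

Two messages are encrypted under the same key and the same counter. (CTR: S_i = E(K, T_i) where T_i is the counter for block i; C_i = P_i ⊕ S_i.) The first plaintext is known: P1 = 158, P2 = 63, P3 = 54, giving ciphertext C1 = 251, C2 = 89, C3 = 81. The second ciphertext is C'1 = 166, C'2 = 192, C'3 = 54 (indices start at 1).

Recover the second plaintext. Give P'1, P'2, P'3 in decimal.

In CTR with a reused counter, both messages share the same keystream S_i, so C_i ⊕ C'_i = P_i ⊕ P'_i and thus P'_i = P_i ⊕ C_i ⊕ C'_i.
P'1: 158 ⊕ 251 ⊕ 166 = 195.
P'2: 63 ⊕ 89 ⊕ 192 = 166.
P'3: 54 ⊕ 81 ⊕ 54 = 81.

P'1 = 195, P'2 = 166, P'3 = 81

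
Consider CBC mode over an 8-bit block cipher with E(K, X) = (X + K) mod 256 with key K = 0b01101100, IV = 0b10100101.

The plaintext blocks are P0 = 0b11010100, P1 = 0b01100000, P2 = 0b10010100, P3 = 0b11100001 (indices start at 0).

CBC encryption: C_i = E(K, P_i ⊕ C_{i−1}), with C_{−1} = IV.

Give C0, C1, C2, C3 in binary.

C0 = 0b11011101, C1 = 0b00101001, C2 = 0b00101001, C3 = 0b00110100

C0: P0 ⊕ 0b10100101 = 0b01110001; E(K, 0b01110001) = 0b11011101.
C1: P1 ⊕ 0b11011101 = 0b10111101; E(K, 0b10111101) = 0b00101001.
C2: P2 ⊕ 0b00101001 = 0b10111101; E(K, 0b10111101) = 0b00101001.
C3: P3 ⊕ 0b00101001 = 0b11001000; E(K, 0b11001000) = 0b00110100.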